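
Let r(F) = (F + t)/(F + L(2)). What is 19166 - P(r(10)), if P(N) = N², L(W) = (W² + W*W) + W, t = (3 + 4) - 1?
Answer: 479134/25 ≈ 19165.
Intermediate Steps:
t = 6 (t = 7 - 1 = 6)
L(W) = W + 2*W² (L(W) = (W² + W²) + W = 2*W² + W = W + 2*W²)
r(F) = (6 + F)/(10 + F) (r(F) = (F + 6)/(F + 2*(1 + 2*2)) = (6 + F)/(F + 2*(1 + 4)) = (6 + F)/(F + 2*5) = (6 + F)/(F + 10) = (6 + F)/(10 + F))
19166 - P(r(10)) = 19166 - ((6 + 10)/(10 + 10))² = 19166 - (16/20)² = 19166 - ((1/20)*16)² = 19166 - (⅘)² = 19166 - 1*16/25 = 19166 - 16/25 = 479134/25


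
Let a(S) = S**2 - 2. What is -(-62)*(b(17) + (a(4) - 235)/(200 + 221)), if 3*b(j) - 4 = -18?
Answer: -406534/1263 ≈ -321.88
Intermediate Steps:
b(j) = -14/3 (b(j) = 4/3 + (1/3)*(-18) = 4/3 - 6 = -14/3)
a(S) = -2 + S**2
-(-62)*(b(17) + (a(4) - 235)/(200 + 221)) = -(-62)*(-14/3 + ((-2 + 4**2) - 235)/(200 + 221)) = -(-62)*(-14/3 + ((-2 + 16) - 235)/421) = -(-62)*(-14/3 + (14 - 235)*(1/421)) = -(-62)*(-14/3 - 221*1/421) = -(-62)*(-14/3 - 221/421) = -(-62)*(-6557)/1263 = -1*406534/1263 = -406534/1263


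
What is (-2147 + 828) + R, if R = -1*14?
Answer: -1333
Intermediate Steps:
R = -14
(-2147 + 828) + R = (-2147 + 828) - 14 = -1319 - 14 = -1333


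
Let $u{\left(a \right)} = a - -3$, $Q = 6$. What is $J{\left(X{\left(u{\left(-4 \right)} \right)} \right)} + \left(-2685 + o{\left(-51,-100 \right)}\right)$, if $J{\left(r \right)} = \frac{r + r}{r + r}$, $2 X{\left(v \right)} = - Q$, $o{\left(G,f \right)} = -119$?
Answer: $-2803$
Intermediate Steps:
$u{\left(a \right)} = 3 + a$ ($u{\left(a \right)} = a + 3 = 3 + a$)
$X{\left(v \right)} = -3$ ($X{\left(v \right)} = \frac{\left(-1\right) 6}{2} = \frac{1}{2} \left(-6\right) = -3$)
$J{\left(r \right)} = 1$ ($J{\left(r \right)} = \frac{2 r}{2 r} = 2 r \frac{1}{2 r} = 1$)
$J{\left(X{\left(u{\left(-4 \right)} \right)} \right)} + \left(-2685 + o{\left(-51,-100 \right)}\right) = 1 - 2804 = -2803$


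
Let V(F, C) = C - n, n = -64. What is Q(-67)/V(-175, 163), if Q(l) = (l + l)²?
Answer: 17956/227 ≈ 79.101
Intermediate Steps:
Q(l) = 4*l² (Q(l) = (2*l)² = 4*l²)
V(F, C) = 64 + C (V(F, C) = C - 1*(-64) = C + 64 = 64 + C)
Q(-67)/V(-175, 163) = (4*(-67)²)/(64 + 163) = (4*4489)/227 = 17956*(1/227) = 17956/227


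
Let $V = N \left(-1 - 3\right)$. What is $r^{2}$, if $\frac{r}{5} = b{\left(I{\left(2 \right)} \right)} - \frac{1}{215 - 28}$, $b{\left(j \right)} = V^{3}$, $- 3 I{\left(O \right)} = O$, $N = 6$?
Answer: $\frac{167067128448025}{34969} \approx 4.7776 \cdot 10^{9}$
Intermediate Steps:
$V = -24$ ($V = 6 \left(-1 - 3\right) = 6 \left(-4\right) = -24$)
$I{\left(O \right)} = - \frac{O}{3}$
$b{\left(j \right)} = -13824$ ($b{\left(j \right)} = \left(-24\right)^{3} = -13824$)
$r = - \frac{12925445}{187}$ ($r = 5 \left(-13824 - \frac{1}{215 - 28}\right) = 5 \left(-13824 - \frac{1}{187}\right) = 5 \left(- \frac{2585089}{187}\right) = - \frac{12925445}{187} \approx -69120.0$)
$r^{2} = \left(- \frac{12925445}{187}\right)^{2} = \frac{167067128448025}{34969}$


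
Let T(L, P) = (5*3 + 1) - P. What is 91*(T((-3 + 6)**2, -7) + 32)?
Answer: 5005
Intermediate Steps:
T(L, P) = 16 - P (T(L, P) = (15 + 1) - P = 16 - P)
91*(T((-3 + 6)**2, -7) + 32) = 91*((16 - 1*(-7)) + 32) = 91*((16 + 7) + 32) = 91*(23 + 32) = 91*55 = 5005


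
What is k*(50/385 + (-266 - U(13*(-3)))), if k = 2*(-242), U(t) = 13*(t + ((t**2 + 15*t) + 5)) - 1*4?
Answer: 40614904/7 ≈ 5.8021e+6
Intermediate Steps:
U(t) = 61 + 13*t**2 + 208*t (U(t) = 13*(t + (5 + t**2 + 15*t)) - 4 = 13*(5 + t**2 + 16*t) - 4 = (65 + 13*t**2 + 208*t) - 4 = 61 + 13*t**2 + 208*t)
k = -484
k*(50/385 + (-266 - U(13*(-3)))) = -484*(50/385 + (-266 - (61 + 13*(13*(-3))**2 + 208*(13*(-3))))) = -484*(50*(1/385) + (-266 - (61 + 13*(-39)**2 + 208*(-39)))) = -484*(10/77 + (-266 - (61 + 13*1521 - 8112))) = -484*(10/77 + (-266 - (61 + 19773 - 8112))) = -484*(10/77 + (-266 - 1*11722)) = -484*(10/77 + (-266 - 11722)) = -484*(10/77 - 11988) = -484*(-923066/77) = 40614904/7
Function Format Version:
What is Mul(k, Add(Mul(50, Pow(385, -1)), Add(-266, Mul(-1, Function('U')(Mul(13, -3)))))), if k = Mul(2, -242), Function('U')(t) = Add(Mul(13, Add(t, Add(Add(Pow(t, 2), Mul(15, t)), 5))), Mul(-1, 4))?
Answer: Rational(40614904, 7) ≈ 5.8021e+6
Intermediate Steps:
Function('U')(t) = Add(61, Mul(13, Pow(t, 2)), Mul(208, t)) (Function('U')(t) = Add(Mul(13, Add(t, Add(5, Pow(t, 2), Mul(15, t)))), -4) = Add(Mul(13, Add(5, Pow(t, 2), Mul(16, t))), -4) = Add(Add(65, Mul(13, Pow(t, 2)), Mul(208, t)), -4) = Add(61, Mul(13, Pow(t, 2)), Mul(208, t)))
k = -484
Mul(k, Add(Mul(50, Pow(385, -1)), Add(-266, Mul(-1, Function('U')(Mul(13, -3)))))) = Mul(-484, Add(Mul(50, Pow(385, -1)), Add(-266, Mul(-1, Add(61, Mul(13, Pow(Mul(13, -3), 2)), Mul(208, Mul(13, -3))))))) = Mul(-484, Add(Mul(50, Rational(1, 385)), Add(-266, Mul(-1, Add(61, Mul(13, Pow(-39, 2)), Mul(208, -39)))))) = Mul(-484, Add(Rational(10, 77), Add(-266, Mul(-1, Add(61, Mul(13, 1521), -8112))))) = Mul(-484, Add(Rational(10, 77), Add(-266, Mul(-1, Add(61, 19773, -8112))))) = Mul(-484, Add(Rational(10, 77), Add(-266, Mul(-1, 11722)))) = Mul(-484, Add(Rational(10, 77), Add(-266, -11722))) = Mul(-484, Add(Rational(10, 77), -11988)) = Mul(-484, Rational(-923066, 77)) = Rational(40614904, 7)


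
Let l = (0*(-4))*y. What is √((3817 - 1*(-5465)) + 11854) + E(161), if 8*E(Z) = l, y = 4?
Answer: 4*√1321 ≈ 145.38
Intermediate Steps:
l = 0 (l = (0*(-4))*4 = 0*4 = 0)
E(Z) = 0 (E(Z) = (⅛)*0 = 0)
√((3817 - 1*(-5465)) + 11854) + E(161) = √((3817 - 1*(-5465)) + 11854) + 0 = √((3817 + 5465) + 11854) + 0 = √(9282 + 11854) + 0 = √21136 + 0 = 4*√1321 + 0 = 4*√1321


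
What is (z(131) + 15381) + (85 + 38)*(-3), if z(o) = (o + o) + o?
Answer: 15405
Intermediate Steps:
z(o) = 3*o (z(o) = 2*o + o = 3*o)
(z(131) + 15381) + (85 + 38)*(-3) = (3*131 + 15381) + (85 + 38)*(-3) = (393 + 15381) + 123*(-3) = 15774 - 369 = 15405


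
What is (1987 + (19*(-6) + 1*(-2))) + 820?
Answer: 2691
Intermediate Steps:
(1987 + (19*(-6) + 1*(-2))) + 820 = (1987 + (-114 - 2)) + 820 = (1987 - 116) + 820 = 1871 + 820 = 2691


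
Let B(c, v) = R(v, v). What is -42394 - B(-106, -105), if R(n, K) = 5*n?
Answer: -41869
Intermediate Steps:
B(c, v) = 5*v
-42394 - B(-106, -105) = -42394 - 5*(-105) = -42394 - 1*(-525) = -42394 + 525 = -41869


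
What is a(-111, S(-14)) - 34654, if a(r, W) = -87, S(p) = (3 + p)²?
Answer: -34741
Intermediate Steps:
a(-111, S(-14)) - 34654 = -87 - 34654 = -34741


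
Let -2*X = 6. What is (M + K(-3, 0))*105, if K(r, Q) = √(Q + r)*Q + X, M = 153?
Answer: 15750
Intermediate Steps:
X = -3 (X = -½*6 = -3)
K(r, Q) = -3 + Q*√(Q + r) (K(r, Q) = √(Q + r)*Q - 3 = Q*√(Q + r) - 3 = -3 + Q*√(Q + r))
(M + K(-3, 0))*105 = (153 + (-3 + 0*√(0 - 3)))*105 = (153 + (-3 + 0*√(-3)))*105 = (153 + (-3 + 0*(I*√3)))*105 = (153 + (-3 + 0))*105 = (153 - 3)*105 = 150*105 = 15750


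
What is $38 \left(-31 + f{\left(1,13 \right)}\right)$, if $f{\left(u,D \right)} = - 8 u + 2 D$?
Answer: $-494$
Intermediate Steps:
$38 \left(-31 + f{\left(1,13 \right)}\right) = 38 \left(-31 + \left(\left(-8\right) 1 + 2 \cdot 13\right)\right) = 38 \left(-31 + \left(-8 + 26\right)\right) = 38 \left(-31 + 18\right) = 38 \left(-13\right) = -494$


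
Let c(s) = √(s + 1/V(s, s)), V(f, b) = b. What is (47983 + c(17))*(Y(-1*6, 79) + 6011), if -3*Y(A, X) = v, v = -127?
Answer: 871371280/3 + 18160*√4930/51 ≈ 2.9048e+8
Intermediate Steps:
Y(A, X) = 127/3 (Y(A, X) = -⅓*(-127) = 127/3)
c(s) = √(s + 1/s)
(47983 + c(17))*(Y(-1*6, 79) + 6011) = (47983 + √(17 + 1/17))*(127/3 + 6011) = (47983 + √(17 + 1/17))*(18160/3) = (47983 + √(290/17))*(18160/3) = (47983 + √4930/17)*(18160/3) = 871371280/3 + 18160*√4930/51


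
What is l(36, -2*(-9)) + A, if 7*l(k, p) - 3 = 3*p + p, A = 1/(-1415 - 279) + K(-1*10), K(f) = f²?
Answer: 187549/1694 ≈ 110.71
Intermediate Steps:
A = 169399/1694 (A = 1/(-1415 - 279) + (-1*10)² = 1/(-1694) + (-10)² = -1/1694 + 100 = 169399/1694 ≈ 99.999)
l(k, p) = 3/7 + 4*p/7 (l(k, p) = 3/7 + (3*p + p)/7 = 3/7 + (4*p)/7 = 3/7 + 4*p/7)
l(36, -2*(-9)) + A = (3/7 + 4*(-2*(-9))/7) + 169399/1694 = (3/7 + (4/7)*18) + 169399/1694 = (3/7 + 72/7) + 169399/1694 = 75/7 + 169399/1694 = 187549/1694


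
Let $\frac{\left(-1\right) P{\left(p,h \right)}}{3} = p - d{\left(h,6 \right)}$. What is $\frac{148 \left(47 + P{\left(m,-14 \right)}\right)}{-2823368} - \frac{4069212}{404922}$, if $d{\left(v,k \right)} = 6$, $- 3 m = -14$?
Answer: $- \frac{68404400579}{6805022722} \approx -10.052$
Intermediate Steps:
$m = \frac{14}{3}$ ($m = \left(- \frac{1}{3}\right) \left(-14\right) = \frac{14}{3} \approx 4.6667$)
$P{\left(p,h \right)} = 18 - 3 p$ ($P{\left(p,h \right)} = - 3 \left(p - 6\right) = - 3 \left(-6 + p\right) = 18 - 3 p$)
$\frac{148 \left(47 + P{\left(m,-14 \right)}\right)}{-2823368} - \frac{4069212}{404922} = \frac{148 \left(47 + \left(18 - 14\right)\right)}{-2823368} - \frac{4069212}{404922} = 148 \left(47 + \left(18 - 14\right)\right) \left(- \frac{1}{2823368}\right) - \frac{96886}{9641} = 148 \left(47 + 4\right) \left(- \frac{1}{2823368}\right) - \frac{96886}{9641} = 148 \cdot 51 \left(- \frac{1}{2823368}\right) - \frac{96886}{9641} = 7548 \left(- \frac{1}{2823368}\right) - \frac{96886}{9641} = - \frac{1887}{705842} - \frac{96886}{9641} = - \frac{68404400579}{6805022722}$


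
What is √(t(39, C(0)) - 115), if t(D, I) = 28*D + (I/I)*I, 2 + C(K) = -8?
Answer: √967 ≈ 31.097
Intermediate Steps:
C(K) = -10 (C(K) = -2 - 8 = -10)
t(D, I) = I + 28*D (t(D, I) = 28*D + 1*I = 28*D + I = I + 28*D)
√(t(39, C(0)) - 115) = √((-10 + 28*39) - 115) = √((-10 + 1092) - 115) = √(1082 - 115) = √967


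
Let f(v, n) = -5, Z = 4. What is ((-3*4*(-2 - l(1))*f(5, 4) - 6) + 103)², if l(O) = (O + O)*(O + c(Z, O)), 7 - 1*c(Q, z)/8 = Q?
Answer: 9138529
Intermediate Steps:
c(Q, z) = 56 - 8*Q
l(O) = 2*O*(24 + O) (l(O) = (O + O)*(O + (56 - 8*4)) = (2*O)*(O + (56 - 32)) = (2*O)*(O + 24) = (2*O)*(24 + O) = 2*O*(24 + O))
((-3*4*(-2 - l(1))*f(5, 4) - 6) + 103)² = ((-3*4*(-2 - 2*(24 + 1))*(-5) - 6) + 103)² = ((-3*4*(-2 - 2*25)*(-5) - 6) + 103)² = ((-3*4*(-2 - 1*50)*(-5) - 6) + 103)² = ((-3*4*(-2 - 50)*(-5) - 6) + 103)² = ((-3*4*(-52)*(-5) - 6) + 103)² = ((-(-624)*(-5) - 6) + 103)² = ((-3*1040 - 6) + 103)² = ((-3120 - 6) + 103)² = (-3126 + 103)² = (-3023)² = 9138529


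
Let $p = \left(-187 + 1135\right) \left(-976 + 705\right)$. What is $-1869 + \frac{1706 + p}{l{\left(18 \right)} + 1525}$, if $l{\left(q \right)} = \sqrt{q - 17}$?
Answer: $- \frac{1553648}{763} \approx -2036.2$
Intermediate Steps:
$l{\left(q \right)} = \sqrt{-17 + q}$
$p = -256908$ ($p = 948 \left(-271\right) = -256908$)
$-1869 + \frac{1706 + p}{l{\left(18 \right)} + 1525} = -1869 + \frac{1706 - 256908}{\sqrt{-17 + 18} + 1525} = -1869 - \frac{255202}{\sqrt{1} + 1525} = -1869 - \frac{255202}{1 + 1525} = -1869 - \frac{255202}{1526} = -1869 - \frac{127601}{763} = - \frac{1553648}{763}$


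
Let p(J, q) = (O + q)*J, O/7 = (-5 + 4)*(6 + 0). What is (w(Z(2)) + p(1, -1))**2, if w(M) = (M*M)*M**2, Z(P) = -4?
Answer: 45369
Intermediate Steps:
O = -42 (O = 7*((-5 + 4)*(6 + 0)) = 7*(-1*6) = 7*(-6) = -42)
p(J, q) = J*(-42 + q) (p(J, q) = (-42 + q)*J = J*(-42 + q))
w(M) = M**4 (w(M) = M**2*M**2 = M**4)
(w(Z(2)) + p(1, -1))**2 = ((-4)**4 + 1*(-42 - 1))**2 = (256 + 1*(-43))**2 = (256 - 43)**2 = 213**2 = 45369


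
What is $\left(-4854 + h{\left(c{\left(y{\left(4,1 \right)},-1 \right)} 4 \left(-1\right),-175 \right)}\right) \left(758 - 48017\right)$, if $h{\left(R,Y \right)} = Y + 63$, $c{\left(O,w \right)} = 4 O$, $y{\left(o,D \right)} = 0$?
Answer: $234688194$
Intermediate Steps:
$h{\left(R,Y \right)} = 63 + Y$
$\left(-4854 + h{\left(c{\left(y{\left(4,1 \right)},-1 \right)} 4 \left(-1\right),-175 \right)}\right) \left(758 - 48017\right) = \left(-4854 + \left(63 - 175\right)\right) \left(758 - 48017\right) = \left(-4854 - 112\right) \left(-47259\right) = \left(-4966\right) \left(-47259\right) = 234688194$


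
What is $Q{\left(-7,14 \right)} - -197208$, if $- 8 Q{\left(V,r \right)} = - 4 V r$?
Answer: $197159$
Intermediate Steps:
$Q{\left(V,r \right)} = \frac{V r}{2}$ ($Q{\left(V,r \right)} = - \frac{\left(-4\right) V r}{8} = \frac{V r}{2}$)
$Q{\left(-7,14 \right)} - -197208 = \frac{1}{2} \left(-7\right) 14 - -197208 = -49 + 197208 = 197159$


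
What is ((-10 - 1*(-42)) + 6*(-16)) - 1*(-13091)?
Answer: 13027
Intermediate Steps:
((-10 - 1*(-42)) + 6*(-16)) - 1*(-13091) = ((-10 + 42) - 96) + 13091 = (32 - 96) + 13091 = -64 + 13091 = 13027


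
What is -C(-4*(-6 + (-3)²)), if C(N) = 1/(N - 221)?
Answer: 1/233 ≈ 0.0042918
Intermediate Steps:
C(N) = 1/(-221 + N)
-C(-4*(-6 + (-3)²)) = -1/(-221 - 4*(-6 + (-3)²)) = -1/(-221 - 4*(-6 + 9)) = -1/(-221 - 4*3) = -1/(-221 - 12) = -1/(-233) = -1*(-1/233) = 1/233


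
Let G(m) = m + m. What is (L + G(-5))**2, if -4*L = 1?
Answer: 1681/16 ≈ 105.06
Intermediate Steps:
G(m) = 2*m
L = -1/4 (L = -1/4*1 = -1/4 ≈ -0.25000)
(L + G(-5))**2 = (-1/4 + 2*(-5))**2 = (-1/4 - 10)**2 = (-41/4)**2 = 1681/16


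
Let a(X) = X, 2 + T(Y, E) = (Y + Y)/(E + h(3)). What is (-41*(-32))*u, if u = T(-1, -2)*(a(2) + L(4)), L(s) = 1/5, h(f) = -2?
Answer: -21648/5 ≈ -4329.6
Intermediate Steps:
L(s) = ⅕
T(Y, E) = -2 + 2*Y/(-2 + E) (T(Y, E) = -2 + (Y + Y)/(E - 2) = -2 + (2*Y)/(-2 + E) = -2 + 2*Y/(-2 + E))
u = -33/10 (u = (2*(2 - 1 - 1*(-2))/(-2 - 2))*(2 + ⅕) = (2*(2 - 1 + 2)/(-4))*(11/5) = (2*(-¼)*3)*(11/5) = -3/2*11/5 = -33/10 ≈ -3.3000)
(-41*(-32))*u = -41*(-32)*(-33/10) = 1312*(-33/10) = -21648/5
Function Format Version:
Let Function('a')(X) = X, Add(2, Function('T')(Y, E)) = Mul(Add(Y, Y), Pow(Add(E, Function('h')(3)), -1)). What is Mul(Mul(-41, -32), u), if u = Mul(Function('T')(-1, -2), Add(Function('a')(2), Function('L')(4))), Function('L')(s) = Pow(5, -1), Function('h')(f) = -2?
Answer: Rational(-21648, 5) ≈ -4329.6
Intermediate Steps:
Function('L')(s) = Rational(1, 5)
Function('T')(Y, E) = Add(-2, Mul(2, Y, Pow(Add(-2, E), -1))) (Function('T')(Y, E) = Add(-2, Mul(Add(Y, Y), Pow(Add(E, -2), -1))) = Add(-2, Mul(Mul(2, Y), Pow(Add(-2, E), -1))) = Add(-2, Mul(2, Y, Pow(Add(-2, E), -1))))
u = Rational(-33, 10) (u = Mul(Mul(2, Pow(Add(-2, -2), -1), Add(2, -1, Mul(-1, -2))), Add(2, Rational(1, 5))) = Mul(Mul(2, Pow(-4, -1), Add(2, -1, 2)), Rational(11, 5)) = Mul(Mul(2, Rational(-1, 4), 3), Rational(11, 5)) = Mul(Rational(-3, 2), Rational(11, 5)) = Rational(-33, 10) ≈ -3.3000)
Mul(Mul(-41, -32), u) = Mul(Mul(-41, -32), Rational(-33, 10)) = Mul(1312, Rational(-33, 10)) = Rational(-21648, 5)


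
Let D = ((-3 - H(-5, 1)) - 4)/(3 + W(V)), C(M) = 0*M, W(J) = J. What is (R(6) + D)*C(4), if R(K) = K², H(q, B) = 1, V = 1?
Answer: 0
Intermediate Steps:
C(M) = 0
D = -2 (D = ((-3 - 1*1) - 4)/(3 + 1) = ((-3 - 1) - 4)/4 = (-4 - 4)*(¼) = -8*¼ = -2)
(R(6) + D)*C(4) = (6² - 2)*0 = (36 - 2)*0 = 34*0 = 0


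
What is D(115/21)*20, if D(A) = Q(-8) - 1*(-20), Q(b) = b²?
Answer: 1680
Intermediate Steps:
D(A) = 84 (D(A) = (-8)² - 1*(-20) = 64 + 20 = 84)
D(115/21)*20 = 84*20 = 1680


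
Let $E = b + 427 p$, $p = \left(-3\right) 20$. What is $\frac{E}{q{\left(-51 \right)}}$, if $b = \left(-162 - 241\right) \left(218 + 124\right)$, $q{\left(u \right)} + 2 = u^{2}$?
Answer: $- \frac{163446}{2599} \approx -62.888$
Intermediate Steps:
$q{\left(u \right)} = -2 + u^{2}$
$p = -60$
$b = -137826$ ($b = \left(-403\right) 342 = -137826$)
$E = -163446$ ($E = -137826 + 427 \left(-60\right) = -137826 - 25620 = -163446$)
$\frac{E}{q{\left(-51 \right)}} = - \frac{163446}{-2 + \left(-51\right)^{2}} = - \frac{163446}{-2 + 2601} = - \frac{163446}{2599}$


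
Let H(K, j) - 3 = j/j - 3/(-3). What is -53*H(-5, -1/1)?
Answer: -265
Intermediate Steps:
H(K, j) = 5 (H(K, j) = 3 + (j/j - 3/(-3)) = 3 + (1 - 3*(-⅓)) = 3 + (1 + 1) = 3 + 2 = 5)
-53*H(-5, -1/1) = -53*5 = -265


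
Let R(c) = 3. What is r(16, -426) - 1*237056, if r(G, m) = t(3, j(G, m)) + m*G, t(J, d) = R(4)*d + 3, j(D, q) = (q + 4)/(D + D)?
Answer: -3902537/16 ≈ -2.4391e+5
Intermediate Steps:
j(D, q) = (4 + q)/(2*D) (j(D, q) = (4 + q)/((2*D)) = (4 + q)*(1/(2*D)) = (4 + q)/(2*D))
t(J, d) = 3 + 3*d (t(J, d) = 3*d + 3 = 3 + 3*d)
r(G, m) = 3 + G*m + 3*(4 + m)/(2*G) (r(G, m) = (3 + 3*((4 + m)/(2*G))) + m*G = (3 + 3*(4 + m)/(2*G)) + G*m = 3 + G*m + 3*(4 + m)/(2*G))
r(16, -426) - 1*237056 = (6 + (3/2)*(-426) + 16*(3 + 16*(-426)))/16 - 1*237056 = (6 - 639 + 16*(3 - 6816))/16 - 237056 = (6 - 639 + 16*(-6813))/16 - 237056 = (6 - 639 - 109008)/16 - 237056 = (1/16)*(-109641) - 237056 = -109641/16 - 237056 = -3902537/16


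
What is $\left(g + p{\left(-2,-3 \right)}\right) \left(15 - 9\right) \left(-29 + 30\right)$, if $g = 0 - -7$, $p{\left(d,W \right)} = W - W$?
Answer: $42$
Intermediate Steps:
$p{\left(d,W \right)} = 0$
$g = 7$ ($g = 0 + 7 = 7$)
$\left(g + p{\left(-2,-3 \right)}\right) \left(15 - 9\right) \left(-29 + 30\right) = \left(7 + 0\right) \left(15 - 9\right) \left(-29 + 30\right) = 7 \cdot 6 \cdot 1 = 42 \cdot 1 = 42$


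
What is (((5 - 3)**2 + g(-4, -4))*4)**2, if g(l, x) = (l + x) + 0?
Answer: 256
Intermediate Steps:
g(l, x) = l + x
(((5 - 3)**2 + g(-4, -4))*4)**2 = (((5 - 3)**2 + (-4 - 4))*4)**2 = ((2**2 - 8)*4)**2 = ((4 - 8)*4)**2 = (-4*4)**2 = (-16)**2 = 256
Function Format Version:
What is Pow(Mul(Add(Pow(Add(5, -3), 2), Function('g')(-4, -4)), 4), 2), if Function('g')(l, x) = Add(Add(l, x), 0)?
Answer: 256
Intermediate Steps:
Function('g')(l, x) = Add(l, x)
Pow(Mul(Add(Pow(Add(5, -3), 2), Function('g')(-4, -4)), 4), 2) = Pow(Mul(Add(Pow(Add(5, -3), 2), Add(-4, -4)), 4), 2) = Pow(Mul(Add(Pow(2, 2), -8), 4), 2) = Pow(Mul(Add(4, -8), 4), 2) = Pow(Mul(-4, 4), 2) = Pow(-16, 2) = 256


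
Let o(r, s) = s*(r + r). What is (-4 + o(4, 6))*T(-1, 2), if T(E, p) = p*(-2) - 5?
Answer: -396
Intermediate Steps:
o(r, s) = 2*r*s (o(r, s) = s*(2*r) = 2*r*s)
T(E, p) = -5 - 2*p (T(E, p) = -2*p - 5 = -5 - 2*p)
(-4 + o(4, 6))*T(-1, 2) = (-4 + 2*4*6)*(-5 - 2*2) = (-4 + 48)*(-5 - 4) = 44*(-9) = -396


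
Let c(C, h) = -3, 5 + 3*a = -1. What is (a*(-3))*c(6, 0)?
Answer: -18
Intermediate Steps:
a = -2 (a = -5/3 + (1/3)*(-1) = -5/3 - 1/3 = -2)
(a*(-3))*c(6, 0) = -2*(-3)*(-3) = 6*(-3) = -18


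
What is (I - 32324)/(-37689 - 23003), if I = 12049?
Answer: 20275/60692 ≈ 0.33406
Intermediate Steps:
(I - 32324)/(-37689 - 23003) = (12049 - 32324)/(-37689 - 23003) = -20275/(-60692) = -20275*(-1/60692) = 20275/60692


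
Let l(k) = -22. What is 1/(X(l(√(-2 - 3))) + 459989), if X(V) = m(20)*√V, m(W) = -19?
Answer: 459989/211589888063 + 19*I*√22/211589888063 ≈ 2.174e-6 + 4.2118e-10*I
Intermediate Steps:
X(V) = -19*√V
1/(X(l(√(-2 - 3))) + 459989) = 1/(-19*I*√22 + 459989) = 1/(459989 - 19*I*√22)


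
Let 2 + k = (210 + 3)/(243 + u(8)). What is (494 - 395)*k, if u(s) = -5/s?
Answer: -215226/1939 ≈ -111.00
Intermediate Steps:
k = -2174/1939 (k = -2 + (210 + 3)/(243 - 5/8) = -2 + 213/(243 - 5*⅛) = -2 + 213/(243 - 5/8) = -2 + 213/(1939/8) = -2 + 213*(8/1939) = -2 + 1704/1939 = -2174/1939 ≈ -1.1212)
(494 - 395)*k = (494 - 395)*(-2174/1939) = 99*(-2174/1939) = -215226/1939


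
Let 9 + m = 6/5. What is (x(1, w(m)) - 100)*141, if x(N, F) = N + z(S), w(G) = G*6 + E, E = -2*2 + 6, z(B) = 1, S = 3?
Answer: -13818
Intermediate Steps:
m = -39/5 (m = -9 + 6/5 = -39/5 ≈ -7.8000)
E = 2 (E = -4 + 6 = 2)
w(G) = 2 + 6*G (w(G) = G*6 + 2 = 6*G + 2 = 2 + 6*G)
x(N, F) = 1 + N (x(N, F) = N + 1 = 1 + N)
(x(1, w(m)) - 100)*141 = ((1 + 1) - 100)*141 = (2 - 100)*141 = -98*141 = -13818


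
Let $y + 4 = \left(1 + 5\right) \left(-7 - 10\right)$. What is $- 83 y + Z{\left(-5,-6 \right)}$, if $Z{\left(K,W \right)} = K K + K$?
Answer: $8818$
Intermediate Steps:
$Z{\left(K,W \right)} = K + K^{2}$ ($Z{\left(K,W \right)} = K^{2} + K = K + K^{2}$)
$y = -106$ ($y = -4 + \left(1 + 5\right) \left(-7 - 10\right) = -4 + 6 \left(-17\right) = -4 - 102 = -106$)
$- 83 y + Z{\left(-5,-6 \right)} = \left(-83\right) \left(-106\right) - 5 \left(1 - 5\right) = 8798 - -20 = 8798 + 20 = 8818$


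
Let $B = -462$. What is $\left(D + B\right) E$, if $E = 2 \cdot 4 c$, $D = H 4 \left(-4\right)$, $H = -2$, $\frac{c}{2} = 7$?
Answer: $-48160$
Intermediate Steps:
$c = 14$ ($c = 2 \cdot 7 = 14$)
$D = 32$ ($D = \left(-2\right) 4 \left(-4\right) = \left(-8\right) \left(-4\right) = 32$)
$E = 112$ ($E = 2 \cdot 4 \cdot 14 = 8 \cdot 14 = 112$)
$\left(D + B\right) E = \left(32 - 462\right) 112 = \left(-430\right) 112 = -48160$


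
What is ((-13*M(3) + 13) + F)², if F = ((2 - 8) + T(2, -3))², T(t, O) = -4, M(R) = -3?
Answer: 23104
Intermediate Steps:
F = 100 (F = ((2 - 8) - 4)² = (-6 - 4)² = (-10)² = 100)
((-13*M(3) + 13) + F)² = ((-13*(-3) + 13) + 100)² = ((39 + 13) + 100)² = (52 + 100)² = 152² = 23104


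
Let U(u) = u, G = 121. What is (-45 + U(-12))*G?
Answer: -6897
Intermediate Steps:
(-45 + U(-12))*G = (-45 - 12)*121 = -57*121 = -6897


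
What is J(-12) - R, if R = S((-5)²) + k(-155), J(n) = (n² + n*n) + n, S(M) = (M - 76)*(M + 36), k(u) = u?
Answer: 3542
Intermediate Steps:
S(M) = (-76 + M)*(36 + M)
J(n) = n + 2*n² (J(n) = (n² + n²) + n = 2*n² + n = n + 2*n²)
R = -3266 (R = (-2736 + ((-5)²)² - 40*(-5)²) - 155 = (-2736 + 25² - 40*25) - 155 = (-2736 + 625 - 1000) - 155 = -3111 - 155 = -3266)
J(-12) - R = -12*(1 + 2*(-12)) - 1*(-3266) = -12*(1 - 24) + 3266 = -12*(-23) + 3266 = 276 + 3266 = 3542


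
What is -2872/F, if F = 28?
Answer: -718/7 ≈ -102.57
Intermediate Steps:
-2872/F = -2872/28 = -2872*1/28 = -718/7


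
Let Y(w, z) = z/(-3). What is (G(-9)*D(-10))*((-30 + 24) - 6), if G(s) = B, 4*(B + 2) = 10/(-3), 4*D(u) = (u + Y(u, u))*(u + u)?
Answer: 3400/3 ≈ 1133.3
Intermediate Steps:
Y(w, z) = -z/3
D(u) = u**2/3 (D(u) = ((u - u/3)*(u + u))/4 = ((2*u/3)*(2*u))/4 = (4*u**2/3)/4 = u**2/3)
B = -17/6 (B = -2 + (10/(-3))/4 = -2 + (10*(-1/3))/4 = -2 + (1/4)*(-10/3) = -2 - 5/6 = -17/6 ≈ -2.8333)
G(s) = -17/6
(G(-9)*D(-10))*((-30 + 24) - 6) = (-17*(-10)**2/18)*((-30 + 24) - 6) = (-17*100/18)*(-6 - 6) = -17/6*100/3*(-12) = -850/9*(-12) = 3400/3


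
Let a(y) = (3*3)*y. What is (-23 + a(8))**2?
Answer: 2401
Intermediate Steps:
a(y) = 9*y
(-23 + a(8))**2 = (-23 + 9*8)**2 = (-23 + 72)**2 = 49**2 = 2401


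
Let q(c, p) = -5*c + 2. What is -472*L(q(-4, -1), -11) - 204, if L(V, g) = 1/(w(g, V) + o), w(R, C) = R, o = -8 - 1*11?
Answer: -2824/15 ≈ -188.27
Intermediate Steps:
o = -19 (o = -8 - 11 = -19)
q(c, p) = 2 - 5*c
L(V, g) = 1/(-19 + g) (L(V, g) = 1/(g - 19) = 1/(-19 + g))
-472*L(q(-4, -1), -11) - 204 = -472/(-19 - 11) - 204 = -472/(-30) - 204 = -472*(-1/30) - 204 = 236/15 - 204 = -2824/15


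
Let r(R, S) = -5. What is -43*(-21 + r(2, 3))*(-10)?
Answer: -11180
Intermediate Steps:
-43*(-21 + r(2, 3))*(-10) = -43*(-21 - 5)*(-10) = -(-1118)*(-10) = -43*260 = -11180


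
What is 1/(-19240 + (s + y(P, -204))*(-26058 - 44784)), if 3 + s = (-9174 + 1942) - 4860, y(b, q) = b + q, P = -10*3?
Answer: 1/873391778 ≈ 1.1450e-9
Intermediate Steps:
P = -30
s = -12095 (s = -3 + ((-9174 + 1942) - 4860) = -3 + (-7232 - 4860) = -3 - 12092 = -12095)
1/(-19240 + (s + y(P, -204))*(-26058 - 44784)) = 1/(-19240 + (-12095 + (-30 - 204))*(-26058 - 44784)) = 1/(-19240 + (-12095 - 234)*(-70842)) = 1/(-19240 - 12329*(-70842)) = 1/(-19240 + 873411018) = 1/873391778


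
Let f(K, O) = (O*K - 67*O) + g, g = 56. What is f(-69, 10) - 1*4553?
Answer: -5857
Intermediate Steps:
f(K, O) = 56 - 67*O + K*O (f(K, O) = (O*K - 67*O) + 56 = (K*O - 67*O) + 56 = (-67*O + K*O) + 56 = 56 - 67*O + K*O)
f(-69, 10) - 1*4553 = (56 - 67*10 - 69*10) - 1*4553 = (56 - 670 - 690) - 4553 = -1304 - 4553 = -5857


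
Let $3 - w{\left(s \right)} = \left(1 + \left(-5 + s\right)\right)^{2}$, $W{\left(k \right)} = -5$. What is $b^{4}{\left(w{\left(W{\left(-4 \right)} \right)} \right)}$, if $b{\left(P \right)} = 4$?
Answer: $256$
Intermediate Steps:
$w{\left(s \right)} = 3 - \left(-4 + s\right)^{2}$ ($w{\left(s \right)} = 3 - \left(1 + \left(-5 + s\right)\right)^{2} = 3 - \left(-4 + s\right)^{2}$)
$b^{4}{\left(w{\left(W{\left(-4 \right)} \right)} \right)} = 4^{4} = 256$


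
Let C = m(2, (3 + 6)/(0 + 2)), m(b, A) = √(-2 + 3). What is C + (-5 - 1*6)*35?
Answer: -384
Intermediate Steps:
m(b, A) = 1 (m(b, A) = √1 = 1)
C = 1
C + (-5 - 1*6)*35 = 1 + (-5 - 1*6)*35 = 1 + (-5 - 6)*35 = 1 - 11*35 = 1 - 385 = -384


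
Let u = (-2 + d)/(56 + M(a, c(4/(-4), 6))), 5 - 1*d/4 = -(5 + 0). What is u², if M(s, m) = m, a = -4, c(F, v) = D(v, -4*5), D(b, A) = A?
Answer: 361/324 ≈ 1.1142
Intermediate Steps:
c(F, v) = -20 (c(F, v) = -4*5 = -20)
d = 40 (d = 20 - (-4)*(5 + 0) = 20 - (-4)*5 = 20 - 4*(-5) = 20 + 20 = 40)
u = 19/18 (u = (-2 + 40)/(56 - 20) = 38/36 = 38*(1/36) = 19/18 ≈ 1.0556)
u² = (19/18)² = 361/324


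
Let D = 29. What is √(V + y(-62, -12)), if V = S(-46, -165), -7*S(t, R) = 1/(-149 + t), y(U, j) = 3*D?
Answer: 2*√40525485/1365 ≈ 9.3274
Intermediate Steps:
y(U, j) = 87 (y(U, j) = 3*29 = 87)
S(t, R) = -1/(7*(-149 + t))
V = 1/1365 (V = -1/(-1043 + 7*(-46)) = -1/(-1043 - 322) = -1/(-1365) = -1*(-1/1365) = 1/1365 ≈ 0.00073260)
√(V + y(-62, -12)) = √(1/1365 + 87) = √(118756/1365) = 2*√40525485/1365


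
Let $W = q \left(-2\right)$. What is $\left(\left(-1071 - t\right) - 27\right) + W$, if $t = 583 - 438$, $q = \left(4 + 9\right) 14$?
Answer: $-1607$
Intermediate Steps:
$q = 182$ ($q = 13 \cdot 14 = 182$)
$t = 145$
$W = -364$ ($W = 182 \left(-2\right) = -364$)
$\left(\left(-1071 - t\right) - 27\right) + W = \left(\left(-1071 - 145\right) - 27\right) - 364 = \left(-1216 - 27\right) - 364 = -1243 - 364 = -1607$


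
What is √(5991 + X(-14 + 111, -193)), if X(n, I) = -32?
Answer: √5959 ≈ 77.195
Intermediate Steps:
√(5991 + X(-14 + 111, -193)) = √(5991 - 32) = √5959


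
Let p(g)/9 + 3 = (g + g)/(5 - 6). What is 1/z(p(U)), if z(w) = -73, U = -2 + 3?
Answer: -1/73 ≈ -0.013699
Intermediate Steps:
U = 1
p(g) = -27 - 18*g (p(g) = -27 + 9*((g + g)/(5 - 6)) = -27 + 9*((2*g)/(-1)) = -27 + 9*((2*g)*(-1)) = -27 + 9*(-2*g) = -27 - 18*g)
1/z(p(U)) = 1/(-73) = -1/73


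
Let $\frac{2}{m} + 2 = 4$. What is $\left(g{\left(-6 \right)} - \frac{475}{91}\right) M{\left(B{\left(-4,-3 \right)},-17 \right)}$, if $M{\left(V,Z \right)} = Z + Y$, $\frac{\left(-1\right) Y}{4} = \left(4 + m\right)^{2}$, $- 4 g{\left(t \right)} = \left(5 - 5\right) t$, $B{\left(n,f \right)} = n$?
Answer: $\frac{4275}{7} \approx 610.71$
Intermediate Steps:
$m = 1$ ($m = \frac{2}{-2 + 4} = \frac{2}{2} = 2 \cdot \frac{1}{2} = 1$)
$g{\left(t \right)} = 0$ ($g{\left(t \right)} = - \frac{\left(5 - 5\right) t}{4} = - \frac{0 t}{4} = \left(- \frac{1}{4}\right) 0 = 0$)
$Y = -100$ ($Y = - 4 \left(4 + 1\right)^{2} = - 4 \cdot 5^{2} = \left(-4\right) 25 = -100$)
$M{\left(V,Z \right)} = -100 + Z$ ($M{\left(V,Z \right)} = Z - 100 = -100 + Z$)
$\left(g{\left(-6 \right)} - \frac{475}{91}\right) M{\left(B{\left(-4,-3 \right)},-17 \right)} = \left(0 - \frac{475}{91}\right) \left(-100 - 17\right) = \left(0 - \frac{475}{91}\right) \left(-117\right) = \left(- \frac{475}{91}\right) \left(-117\right) = \frac{4275}{7}$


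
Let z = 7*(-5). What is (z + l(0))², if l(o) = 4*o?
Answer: 1225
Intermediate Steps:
z = -35
(z + l(0))² = (-35 + 4*0)² = (-35 + 0)² = (-35)² = 1225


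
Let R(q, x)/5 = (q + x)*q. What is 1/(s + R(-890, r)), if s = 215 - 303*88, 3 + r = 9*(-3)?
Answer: 1/4067551 ≈ 2.4585e-7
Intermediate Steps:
r = -30 (r = -3 + 9*(-3) = -3 - 27 = -30)
R(q, x) = 5*q*(q + x) (R(q, x) = 5*((q + x)*q) = 5*(q*(q + x)) = 5*q*(q + x))
s = -26449 (s = 215 - 26664 = -26449)
1/(s + R(-890, r)) = 1/(-26449 + 5*(-890)*(-890 - 30)) = 1/(-26449 + 5*(-890)*(-920)) = 1/(-26449 + 4094000) = 1/4067551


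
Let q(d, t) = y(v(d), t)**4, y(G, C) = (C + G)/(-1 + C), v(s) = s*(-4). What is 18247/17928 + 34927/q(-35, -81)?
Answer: 28310786137899223/217240048008 ≈ 1.3032e+5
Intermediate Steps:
v(s) = -4*s
y(G, C) = (C + G)/(-1 + C)
q(d, t) = (t - 4*d)**4/(-1 + t)**4 (q(d, t) = ((t - 4*d)/(-1 + t))**4 = (t - 4*d)**4/(-1 + t)**4)
18247/17928 + 34927/q(-35, -81) = 18247/17928 + 34927/(((-1*(-81) + 4*(-35))**4/(-1 - 81)**4)) = 18247*(1/17928) + 34927/(((81 - 140)**4/(-82)**4)) = 18247/17928 + 34927/(((1/45212176)*(-59)**4)) = 18247/17928 + 34927/(((1/45212176)*12117361)) = 18247/17928 + 34927/(12117361/45212176) = 18247/17928 + 34927*(45212176/12117361) = 18247/17928 + 1579125671152/12117361 = 28310786137899223/217240048008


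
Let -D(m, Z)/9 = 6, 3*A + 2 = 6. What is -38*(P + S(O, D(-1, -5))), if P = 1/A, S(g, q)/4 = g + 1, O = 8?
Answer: -2793/2 ≈ -1396.5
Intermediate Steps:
A = 4/3 (A = -2/3 + (1/3)*6 = -2/3 + 2 = 4/3 ≈ 1.3333)
D(m, Z) = -54 (D(m, Z) = -9*6 = -54)
S(g, q) = 4 + 4*g (S(g, q) = 4*(g + 1) = 4*(1 + g) = 4 + 4*g)
P = 3/4 (P = 1/(4/3) = 3/4 ≈ 0.75000)
-38*(P + S(O, D(-1, -5))) = -38*(3/4 + (4 + 4*8)) = -38*(3/4 + (4 + 32)) = -38*(3/4 + 36) = -38*147/4 = -2793/2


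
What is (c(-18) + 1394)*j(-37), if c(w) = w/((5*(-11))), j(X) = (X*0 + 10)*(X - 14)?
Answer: -7822176/11 ≈ -7.1111e+5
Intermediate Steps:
j(X) = -140 + 10*X (j(X) = (0 + 10)*(-14 + X) = 10*(-14 + X) = -140 + 10*X)
c(w) = -w/55 (c(w) = w/(-55) = w*(-1/55) = -w/55)
(c(-18) + 1394)*j(-37) = (-1/55*(-18) + 1394)*(-140 + 10*(-37)) = (18/55 + 1394)*(-140 - 370) = (76688/55)*(-510) = -7822176/11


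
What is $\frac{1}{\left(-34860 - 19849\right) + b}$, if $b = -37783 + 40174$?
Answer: $- \frac{1}{52318} \approx -1.9114 \cdot 10^{-5}$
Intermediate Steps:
$b = 2391$
$\frac{1}{\left(-34860 - 19849\right) + b} = \frac{1}{\left(-34860 - 19849\right) + 2391} = \frac{1}{-54709 + 2391} = \frac{1}{-52318} = - \frac{1}{52318}$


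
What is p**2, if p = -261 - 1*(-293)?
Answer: 1024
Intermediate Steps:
p = 32 (p = -261 + 293 = 32)
p**2 = 32**2 = 1024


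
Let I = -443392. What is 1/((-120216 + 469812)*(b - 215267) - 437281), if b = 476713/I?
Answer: -110848/8342120667331711 ≈ -1.3288e-11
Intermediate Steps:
b = -476713/443392 (b = 476713/(-443392) = 476713*(-1/443392) = -476713/443392 ≈ -1.0751)
1/((-120216 + 469812)*(b - 215267) - 437281) = 1/((-120216 + 469812)*(-476713/443392 - 215267) - 437281) = 1/(349596*(-95448142377/443392) - 437281) = 1/(-8342072195607423/110848 - 437281) = 1/(-8342120667331711/110848) = -110848/8342120667331711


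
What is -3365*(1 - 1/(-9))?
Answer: -33650/9 ≈ -3738.9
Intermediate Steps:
-3365*(1 - 1/(-9)) = -3365*(1 - 1*(-⅑)) = -3365*(1 + ⅑) = -3365*10/9 = -33650/9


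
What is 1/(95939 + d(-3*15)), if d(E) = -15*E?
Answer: 1/96614 ≈ 1.0350e-5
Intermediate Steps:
1/(95939 + d(-3*15)) = 1/(95939 - (-45)*15) = 1/(95939 - 15*(-45)) = 1/(95939 + 675) = 1/96614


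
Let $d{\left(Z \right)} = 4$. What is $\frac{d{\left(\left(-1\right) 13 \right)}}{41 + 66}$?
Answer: $\frac{4}{107} \approx 0.037383$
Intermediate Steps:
$\frac{d{\left(\left(-1\right) 13 \right)}}{41 + 66} = \frac{4}{41 + 66} = \frac{4}{107}$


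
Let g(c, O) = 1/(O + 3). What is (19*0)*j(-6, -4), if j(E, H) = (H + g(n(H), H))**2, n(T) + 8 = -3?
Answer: 0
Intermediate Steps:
n(T) = -11 (n(T) = -8 - 3 = -11)
g(c, O) = 1/(3 + O)
j(E, H) = (H + 1/(3 + H))**2
(19*0)*j(-6, -4) = (19*0)*(-4 + 1/(3 - 4))**2 = 0*(-4 + 1/(-1))**2 = 0*(-4 - 1)**2 = 0*(-5)**2 = 0*25 = 0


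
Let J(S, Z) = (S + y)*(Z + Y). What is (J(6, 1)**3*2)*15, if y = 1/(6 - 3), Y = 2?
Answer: 205770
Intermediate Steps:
y = 1/3 ≈ 0.33333
J(S, Z) = (2 + Z)*(1/3 + S) (J(S, Z) = (S + 1/3)*(Z + 2) = (1/3 + S)*(2 + Z) = (2 + Z)*(1/3 + S))
(J(6, 1)**3*2)*15 = ((2/3 + 2*6 + (1/3)*1 + 6*1)**3*2)*15 = ((2/3 + 12 + 1/3 + 6)**3*2)*15 = (19**3*2)*15 = (6859*2)*15 = 13718*15 = 205770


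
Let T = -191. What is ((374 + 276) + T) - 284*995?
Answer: -282121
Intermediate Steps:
((374 + 276) + T) - 284*995 = ((374 + 276) - 191) - 284*995 = (650 - 191) - 282580 = 459 - 282580 = -282121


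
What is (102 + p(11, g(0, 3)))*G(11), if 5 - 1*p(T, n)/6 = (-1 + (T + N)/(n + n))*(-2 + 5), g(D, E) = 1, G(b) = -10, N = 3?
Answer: -240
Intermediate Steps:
p(T, n) = 48 - 9*(3 + T)/n (p(T, n) = 30 - 6*(-1 + (T + 3)/(n + n))*(-2 + 5) = 30 - 6*(-1 + (3 + T)/((2*n)))*3 = 30 - 6*(-1 + (3 + T)*(1/(2*n)))*3 = 30 - 6*(-1 + (3 + T)/(2*n))*3 = 30 - 6*(-3 + 3*(3 + T)/(2*n)) = 30 + (18 - 9*(3 + T)/n) = 48 - 9*(3 + T)/n)
(102 + p(11, g(0, 3)))*G(11) = (102 + 3*(-9 - 3*11 + 16*1)/1)*(-10) = (102 + 3*1*(-9 - 33 + 16))*(-10) = (102 + 3*1*(-26))*(-10) = (102 - 78)*(-10) = 24*(-10) = -240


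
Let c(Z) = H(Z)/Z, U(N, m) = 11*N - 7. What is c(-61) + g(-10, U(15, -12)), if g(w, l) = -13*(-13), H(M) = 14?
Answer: 10295/61 ≈ 168.77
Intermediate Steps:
U(N, m) = -7 + 11*N
c(Z) = 14/Z
g(w, l) = 169
c(-61) + g(-10, U(15, -12)) = 14/(-61) + 169 = 14*(-1/61) + 169 = -14/61 + 169 = 10295/61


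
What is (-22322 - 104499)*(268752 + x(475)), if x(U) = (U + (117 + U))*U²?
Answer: -30565208726767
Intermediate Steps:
x(U) = U²*(117 + 2*U) (x(U) = (117 + 2*U)*U² = U²*(117 + 2*U))
(-22322 - 104499)*(268752 + x(475)) = (-22322 - 104499)*(268752 + 475²*(117 + 2*475)) = -126821*(268752 + 225625*(117 + 950)) = -126821*(268752 + 225625*1067) = -126821*(268752 + 240741875) = -126821*241010627 = -30565208726767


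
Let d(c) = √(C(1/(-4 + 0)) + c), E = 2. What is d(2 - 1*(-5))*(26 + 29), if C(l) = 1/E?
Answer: 55*√30/2 ≈ 150.62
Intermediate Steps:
C(l) = ½ (C(l) = 1/2 = ½)
d(c) = √(½ + c)
d(2 - 1*(-5))*(26 + 29) = (√(2 + 4*(2 - 1*(-5)))/2)*(26 + 29) = (√(2 + 4*(2 + 5))/2)*55 = (√(2 + 4*7)/2)*55 = (√(2 + 28)/2)*55 = (√30/2)*55 = 55*√30/2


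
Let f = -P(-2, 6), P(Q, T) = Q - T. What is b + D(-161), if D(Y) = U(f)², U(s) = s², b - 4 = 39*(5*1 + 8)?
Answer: 4607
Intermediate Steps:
b = 511 (b = 4 + 39*(5*1 + 8) = 4 + 39*(5 + 8) = 4 + 39*13 = 4 + 507 = 511)
f = 8 (f = -(-2 - 1*6) = -(-2 - 6) = -1*(-8) = 8)
D(Y) = 4096 (D(Y) = (8²)² = 64² = 4096)
b + D(-161) = 511 + 4096 = 4607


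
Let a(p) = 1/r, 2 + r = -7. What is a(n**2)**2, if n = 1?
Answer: 1/81 ≈ 0.012346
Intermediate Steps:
r = -9 (r = -2 - 7 = -9)
a(p) = -1/9 (a(p) = 1/(-9) = -1/9)
a(n**2)**2 = (-1/9)**2 = 1/81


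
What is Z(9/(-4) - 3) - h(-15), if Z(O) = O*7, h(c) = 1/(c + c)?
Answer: -2203/60 ≈ -36.717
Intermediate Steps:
h(c) = 1/(2*c)
Z(O) = 7*O
Z(9/(-4) - 3) - h(-15) = 7*(9/(-4) - 3) - 1/(2*(-15)) = 7*(9*(-¼) - 3) - (-1)/(2*15) = 7*(-9/4 - 3) - 1*(-1/30) = 7*(-21/4) + 1/30 = -147/4 + 1/30 = -2203/60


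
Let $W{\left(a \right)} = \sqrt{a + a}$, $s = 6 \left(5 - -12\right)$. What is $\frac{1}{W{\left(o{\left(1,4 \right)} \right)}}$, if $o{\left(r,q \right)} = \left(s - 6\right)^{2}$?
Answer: $\frac{\sqrt{2}}{192} \approx 0.0073657$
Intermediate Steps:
$s = 102$ ($s = 6 \left(5 + 12\right) = 6 \cdot 17 = 102$)
$o{\left(r,q \right)} = 9216$ ($o{\left(r,q \right)} = \left(102 - 6\right)^{2} = 96^{2} = 9216$)
$W{\left(a \right)} = \sqrt{2} \sqrt{a}$ ($W{\left(a \right)} = \sqrt{2 a} = \sqrt{2} \sqrt{a}$)
$\frac{1}{W{\left(o{\left(1,4 \right)} \right)}} = \frac{1}{\sqrt{2} \sqrt{9216}} = \frac{1}{\sqrt{2} \cdot 96} = \frac{1}{96 \sqrt{2}} = \frac{\sqrt{2}}{192}$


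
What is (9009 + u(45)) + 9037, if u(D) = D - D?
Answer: 18046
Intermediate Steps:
u(D) = 0
(9009 + u(45)) + 9037 = (9009 + 0) + 9037 = 9009 + 9037 = 18046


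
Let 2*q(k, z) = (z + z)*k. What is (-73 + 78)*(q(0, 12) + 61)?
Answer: 305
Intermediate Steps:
q(k, z) = k*z (q(k, z) = ((z + z)*k)/2 = ((2*z)*k)/2 = (2*k*z)/2 = k*z)
(-73 + 78)*(q(0, 12) + 61) = (-73 + 78)*(0*12 + 61) = 5*(0 + 61) = 5*61 = 305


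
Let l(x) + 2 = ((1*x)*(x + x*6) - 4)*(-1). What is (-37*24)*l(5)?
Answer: 153624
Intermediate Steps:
l(x) = 2 - 7*x² (l(x) = -2 + ((1*x)*(x + x*6) - 4)*(-1) = -2 + (x*(x + 6*x) - 4)*(-1) = -2 + (x*(7*x) - 4)*(-1) = -2 + (7*x² - 4)*(-1) = -2 + (-4 + 7*x²)*(-1) = -2 + (4 - 7*x²) = 2 - 7*x²)
(-37*24)*l(5) = (-37*24)*(2 - 7*5²) = -888*(2 - 7*25) = -888*(2 - 175) = -888*(-173) = 153624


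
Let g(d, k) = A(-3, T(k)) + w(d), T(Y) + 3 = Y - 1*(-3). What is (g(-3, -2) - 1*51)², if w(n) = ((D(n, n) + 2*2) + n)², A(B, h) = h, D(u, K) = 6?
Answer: 16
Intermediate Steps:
T(Y) = Y (T(Y) = -3 + (Y - 1*(-3)) = -3 + (Y + 3) = -3 + (3 + Y) = Y)
w(n) = (10 + n)² (w(n) = ((6 + 2*2) + n)² = ((6 + 4) + n)² = (10 + n)²)
g(d, k) = k + (10 + d)²
(g(-3, -2) - 1*51)² = ((-2 + (10 - 3)²) - 1*51)² = ((-2 + 7²) - 51)² = ((-2 + 49) - 51)² = (47 - 51)² = (-4)² = 16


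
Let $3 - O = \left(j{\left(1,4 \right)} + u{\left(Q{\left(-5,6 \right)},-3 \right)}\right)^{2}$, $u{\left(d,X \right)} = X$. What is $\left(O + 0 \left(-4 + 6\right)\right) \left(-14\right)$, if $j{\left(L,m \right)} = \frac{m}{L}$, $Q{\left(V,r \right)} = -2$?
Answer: $-28$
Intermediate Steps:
$O = 2$ ($O = 3 - \left(\frac{4}{1} - 3\right)^{2} = 3 - \left(4 \cdot 1 - 3\right)^{2} = 3 - \left(4 - 3\right)^{2} = 3 - 1^{2} = 3 - 1 = 2$)
$\left(O + 0 \left(-4 + 6\right)\right) \left(-14\right) = \left(2 + 0 \left(-4 + 6\right)\right) \left(-14\right) = \left(2 + 0 \cdot 2\right) \left(-14\right) = \left(2 + 0\right) \left(-14\right) = 2 \left(-14\right) = -28$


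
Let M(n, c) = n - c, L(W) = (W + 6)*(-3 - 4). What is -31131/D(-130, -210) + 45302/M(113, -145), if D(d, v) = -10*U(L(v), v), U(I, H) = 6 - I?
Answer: 35342369/203820 ≈ 173.40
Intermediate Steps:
L(W) = -42 - 7*W (L(W) = (6 + W)*(-7) = -42 - 7*W)
D(d, v) = -480 - 70*v (D(d, v) = -10*(6 - (-42 - 7*v)) = -10*(6 + (42 + 7*v)) = -10*(48 + 7*v) = -480 - 70*v)
-31131/D(-130, -210) + 45302/M(113, -145) = -31131/(-480 - 70*(-210)) + 45302/(113 - 1*(-145)) = -31131/(-480 + 14700) + 45302/(113 + 145) = -31131/14220 + 45302/258 = -31131*1/14220 + 45302*(1/258) = -3459/1580 + 22651/129 = 35342369/203820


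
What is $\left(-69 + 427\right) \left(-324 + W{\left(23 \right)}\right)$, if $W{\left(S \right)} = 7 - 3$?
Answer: $-114560$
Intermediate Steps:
$W{\left(S \right)} = 4$ ($W{\left(S \right)} = 7 - 3 = 4$)
$\left(-69 + 427\right) \left(-324 + W{\left(23 \right)}\right) = \left(-69 + 427\right) \left(-324 + 4\right) = 358 \left(-320\right) = -114560$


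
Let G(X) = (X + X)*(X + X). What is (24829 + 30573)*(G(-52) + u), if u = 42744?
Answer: 2967331120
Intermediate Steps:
G(X) = 4*X² (G(X) = (2*X)*(2*X) = 4*X²)
(24829 + 30573)*(G(-52) + u) = (24829 + 30573)*(4*(-52)² + 42744) = 55402*(4*2704 + 42744) = 55402*(10816 + 42744) = 55402*53560 = 2967331120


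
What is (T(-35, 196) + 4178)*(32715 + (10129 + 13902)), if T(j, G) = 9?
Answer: 237595502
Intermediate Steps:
(T(-35, 196) + 4178)*(32715 + (10129 + 13902)) = (9 + 4178)*(32715 + (10129 + 13902)) = 4187*(32715 + 24031) = 4187*56746 = 237595502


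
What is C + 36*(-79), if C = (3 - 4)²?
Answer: -2843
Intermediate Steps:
C = 1 (C = (-1)² = 1)
C + 36*(-79) = 1 + 36*(-79) = 1 - 2844 = -2843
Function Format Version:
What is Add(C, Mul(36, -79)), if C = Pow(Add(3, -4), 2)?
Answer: -2843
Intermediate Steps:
C = 1 (C = Pow(-1, 2) = 1)
Add(C, Mul(36, -79)) = Add(1, Mul(36, -79)) = Add(1, -2844) = -2843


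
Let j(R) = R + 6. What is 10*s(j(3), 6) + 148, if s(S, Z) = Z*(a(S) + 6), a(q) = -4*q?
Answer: -1652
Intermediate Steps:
j(R) = 6 + R
s(S, Z) = Z*(6 - 4*S) (s(S, Z) = Z*(-4*S + 6) = Z*(6 - 4*S))
10*s(j(3), 6) + 148 = 10*(2*6*(3 - 2*(6 + 3))) + 148 = 10*(2*6*(3 - 2*9)) + 148 = 10*(2*6*(3 - 18)) + 148 = 10*(2*6*(-15)) + 148 = 10*(-180) + 148 = -1800 + 148 = -1652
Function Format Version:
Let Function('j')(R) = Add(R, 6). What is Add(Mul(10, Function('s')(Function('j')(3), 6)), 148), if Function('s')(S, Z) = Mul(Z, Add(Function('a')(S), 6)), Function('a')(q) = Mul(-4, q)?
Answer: -1652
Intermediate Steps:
Function('j')(R) = Add(6, R)
Function('s')(S, Z) = Mul(Z, Add(6, Mul(-4, S))) (Function('s')(S, Z) = Mul(Z, Add(Mul(-4, S), 6)) = Mul(Z, Add(6, Mul(-4, S))))
Add(Mul(10, Function('s')(Function('j')(3), 6)), 148) = Add(Mul(10, Mul(2, 6, Add(3, Mul(-2, Add(6, 3))))), 148) = Add(Mul(10, Mul(2, 6, Add(3, Mul(-2, 9)))), 148) = Add(Mul(10, Mul(2, 6, Add(3, -18))), 148) = Add(Mul(10, Mul(2, 6, -15)), 148) = Add(Mul(10, -180), 148) = Add(-1800, 148) = -1652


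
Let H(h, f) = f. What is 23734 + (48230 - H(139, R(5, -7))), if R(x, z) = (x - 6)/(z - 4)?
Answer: 791603/11 ≈ 71964.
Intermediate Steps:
R(x, z) = (-6 + x)/(-4 + z)
23734 + (48230 - H(139, R(5, -7))) = 23734 + (48230 - (-6 + 5)/(-4 - 7)) = 23734 + (48230 - (-1)/(-11)) = 23734 + (48230 - (-1)*(-1)/11) = 23734 + (48230 - 1*1/11) = 23734 + (48230 - 1/11) = 23734 + 530529/11 = 791603/11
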